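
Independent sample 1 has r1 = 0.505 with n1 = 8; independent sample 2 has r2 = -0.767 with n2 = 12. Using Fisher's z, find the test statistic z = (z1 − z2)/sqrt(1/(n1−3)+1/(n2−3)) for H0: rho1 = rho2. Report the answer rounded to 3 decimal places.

z1 = atanh(0.505) = 0.555995,  z2 = atanh(-0.767) = -1.013000
SE = √(1/(n1−3) + 1/(n2−3)) = √(1/5 + 1/9) = √(0.2000000 + 0.1111111) = √0.3111111 = 0.557773
z = (z1 − z2)/SE = (0.555995 − (-1.013000)) / 0.557773 = 1.568995 / 0.557773 = 2.813

2.813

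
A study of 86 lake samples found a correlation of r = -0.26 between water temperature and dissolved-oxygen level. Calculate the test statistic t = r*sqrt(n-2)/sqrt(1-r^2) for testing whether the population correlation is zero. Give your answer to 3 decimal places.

1 − r² = 1 − 0.0676 = 0.9324;  √(1−r²) = 0.965609
√(n−2) = √84 = 9.165151
t = r·√(n−2)/√(1−r²) = -0.26 · 9.165151 / 0.965609 = -2.468

-2.468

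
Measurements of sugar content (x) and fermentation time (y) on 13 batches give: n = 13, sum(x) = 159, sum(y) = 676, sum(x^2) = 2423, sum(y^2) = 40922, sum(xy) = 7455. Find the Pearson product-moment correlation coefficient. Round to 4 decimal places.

S_xy = nΣxy − ΣxΣy = 13·7455 − 159·676 = 96915 − 107484 = -10569
S_xx = nΣx² − (Σx)² = 13·2423 − 159² = 31499 − 25281 = 6218
S_yy = nΣy² − (Σy)² = 13·40922 − 676² = 531986 − 456976 = 75010
r = S_xy / √(S_xx·S_yy) = -10569 / √(6218·75010) = -10569 / √466412180 = -10569 / 21596.5780 = -0.4894

-0.4894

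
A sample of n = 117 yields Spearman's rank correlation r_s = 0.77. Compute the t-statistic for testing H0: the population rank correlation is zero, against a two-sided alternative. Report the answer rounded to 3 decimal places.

1 − r_s² = 1 − 0.5929 = 0.4071;  √(1−r_s²) = 0.638044
√(n−2) = √115 = 10.723805
t = r_s·√(n−2)/√(1−r_s²) = 0.77 · 10.723805 / 0.638044 = 12.942

12.942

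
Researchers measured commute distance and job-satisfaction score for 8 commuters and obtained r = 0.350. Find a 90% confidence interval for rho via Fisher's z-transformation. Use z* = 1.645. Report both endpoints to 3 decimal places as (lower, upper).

z_r = atanh(0.350) = 0.365444;  SE = 1/√(n−3) = 1/√5 = 0.447214
z-limits: 0.365444 ± 1.645·0.447214 = 0.365444 ± 0.735667 = [-0.370223, 1.101111]
ρ-limits: (tanh -0.370223, tanh 1.101111) = (-0.354, 0.801)

(-0.354, 0.801)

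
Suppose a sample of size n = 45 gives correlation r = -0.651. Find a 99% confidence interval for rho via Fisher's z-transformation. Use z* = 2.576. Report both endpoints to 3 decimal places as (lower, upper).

Fisher z: z_r = atanh(r) = ½·ln((1+(-0.651))/(1−(-0.651))) = -0.777032
SE(z) = 1/√(n−3) = 1/√42 = 0.154303
99% ⇒ z* = 2.576; margin = 2.576·0.154303 = 0.397485
CI on z-scale: (-1.174517, -0.379547)
Back-transform: tanh(-1.174517) = -0.825715, tanh(-0.379547) = -0.362314

(-0.826, -0.362)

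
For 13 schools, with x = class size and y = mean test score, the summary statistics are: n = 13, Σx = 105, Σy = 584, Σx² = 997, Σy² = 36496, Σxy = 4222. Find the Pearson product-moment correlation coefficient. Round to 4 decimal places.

-0.4004

S_xy = nΣxy − ΣxΣy = 13·4222 − 105·584 = 54886 − 61320 = -6434
S_xx = nΣx² − (Σx)² = 13·997 − 105² = 12961 − 11025 = 1936
S_yy = nΣy² − (Σy)² = 13·36496 − 584² = 474448 − 341056 = 133392
r = S_xy / √(S_xx·S_yy) = -6434 / √(1936·133392) = -6434 / √258246912 = -6434 / 16070.0626 = -0.4004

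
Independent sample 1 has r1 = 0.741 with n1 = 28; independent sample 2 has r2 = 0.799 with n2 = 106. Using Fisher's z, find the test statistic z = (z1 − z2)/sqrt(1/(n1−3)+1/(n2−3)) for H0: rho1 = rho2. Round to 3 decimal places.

-0.642

Fisher z-transforms: z1 = atanh(0.741) = 0.952693, z2 = atanh(0.799) = 1.095841; difference d = -0.143148
Var(d) = 1/25 + 1/103 = 0.0400000 + 0.0097087 = 0.0497087
z = d/√Var(d) = -0.143148 / √0.0497087 = -0.143148 / 0.222954 = -0.642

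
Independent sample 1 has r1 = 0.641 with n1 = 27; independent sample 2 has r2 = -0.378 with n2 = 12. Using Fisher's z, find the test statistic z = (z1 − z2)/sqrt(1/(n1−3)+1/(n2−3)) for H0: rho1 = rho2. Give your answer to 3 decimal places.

2.962

z1 = atanh(0.641) = 0.759869,  z2 = atanh(-0.378) = -0.397724
SE = √(1/(n1−3) + 1/(n2−3)) = √(1/24 + 1/9) = √(0.0416667 + 0.1111111) = √0.1527778 = 0.390868
z = (z1 − z2)/SE = (0.759869 − (-0.397724)) / 0.390868 = 1.157593 / 0.390868 = 2.962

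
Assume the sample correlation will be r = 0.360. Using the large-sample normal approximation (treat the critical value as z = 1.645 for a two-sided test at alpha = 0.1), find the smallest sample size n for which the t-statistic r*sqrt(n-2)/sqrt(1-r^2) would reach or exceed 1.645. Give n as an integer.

21

r√(n−2)/√(1−r²) ≥ 1.645  ⇔  n−2 ≥ (1.645)²·(1−r²)/r²
(1−r²)/r² = (1−0.129600)/0.129600 = 6.7160
n ≥ 2 + 2.706025·6.7160 = 2 + 18.1737 = 20.1737
⌈20.1737⌉ = 21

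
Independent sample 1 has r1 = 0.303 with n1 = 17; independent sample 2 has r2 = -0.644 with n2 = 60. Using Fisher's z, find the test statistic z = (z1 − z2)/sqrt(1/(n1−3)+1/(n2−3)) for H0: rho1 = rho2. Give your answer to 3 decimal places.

z1 = atanh(0.303) = 0.312820,  z2 = atanh(-0.644) = -0.764978
SE = √(1/(n1−3) + 1/(n2−3)) = √(1/14 + 1/57) = √(0.0714286 + 0.0175439) = √0.0889725 = 0.298283
z = (z1 − z2)/SE = (0.312820 − (-0.764978)) / 0.298283 = 1.077798 / 0.298283 = 3.613

3.613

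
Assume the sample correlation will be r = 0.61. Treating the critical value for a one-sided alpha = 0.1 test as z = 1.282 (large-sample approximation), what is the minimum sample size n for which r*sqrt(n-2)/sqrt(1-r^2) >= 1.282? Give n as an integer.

5

Need r·√(n−2)/√(1−r²) ≥ 1.282
√(n−2) ≥ 1.282·√(1−0.3721) / 0.61 = 1.282·0.792401 / 0.61 = 1.6653
n−2 ≥ 2.7732  ⇒  n ≥ 4.7732
Smallest integer n = 5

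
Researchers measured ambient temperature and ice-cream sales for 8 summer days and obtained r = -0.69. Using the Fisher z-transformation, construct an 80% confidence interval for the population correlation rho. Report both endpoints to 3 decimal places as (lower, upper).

Fisher z: z_r = atanh(r) = ½·ln((1+(-0.69))/(1−(-0.69))) = -0.847956
SE(z) = 1/√(n−3) = 1/√5 = 0.447214
80% ⇒ z* = 1.282; margin = 1.282·0.447214 = 0.573328
CI on z-scale: (-1.421284, -0.274628)
Back-transform: tanh(-1.421284) = -0.889866, tanh(-0.274628) = -0.267926

(-0.890, -0.268)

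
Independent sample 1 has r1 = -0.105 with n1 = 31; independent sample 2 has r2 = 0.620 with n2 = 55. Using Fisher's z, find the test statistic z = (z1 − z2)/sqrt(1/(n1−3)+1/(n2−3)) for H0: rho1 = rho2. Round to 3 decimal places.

z1 = atanh(-0.105) = -0.105388,  z2 = atanh(0.620) = 0.725005
SE = √(1/(n1−3) + 1/(n2−3)) = √(1/28 + 1/52) = √(0.0357143 + 0.0192308) = √0.0549451 = 0.234404
z = (z1 − z2)/SE = (-0.105388 − 0.725005) / 0.234404 = -0.830393 / 0.234404 = -3.543

-3.543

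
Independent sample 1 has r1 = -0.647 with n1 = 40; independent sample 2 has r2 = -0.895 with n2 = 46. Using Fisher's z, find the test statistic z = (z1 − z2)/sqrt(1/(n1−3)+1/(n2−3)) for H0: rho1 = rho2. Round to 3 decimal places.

3.016

z1 = atanh(-0.647) = -0.770121,  z2 = atanh(-0.895) = -1.446507
SE = √(1/(n1−3) + 1/(n2−3)) = √(1/37 + 1/43) = √(0.0270270 + 0.0232558) = √0.0502828 = 0.224238
z = (z1 − z2)/SE = (-0.770121 − (-1.446507)) / 0.224238 = 0.676386 / 0.224238 = 3.016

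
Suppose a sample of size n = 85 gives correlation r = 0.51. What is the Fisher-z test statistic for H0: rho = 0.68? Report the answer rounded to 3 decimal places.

-2.412

Fisher z: atanh(0.51) = 0.562730, atanh(0.68) = 0.829114
z = (z_r − z_0)·√(n−3) = (0.562730 − 0.829114)·√82 = -0.266384 · 9.055385 = -2.412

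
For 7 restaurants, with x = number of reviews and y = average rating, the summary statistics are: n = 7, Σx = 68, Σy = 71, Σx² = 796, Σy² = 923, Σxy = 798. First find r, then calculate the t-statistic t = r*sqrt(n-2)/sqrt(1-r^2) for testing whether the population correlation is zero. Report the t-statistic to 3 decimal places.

S_xy = nΣxy − ΣxΣy = 7·798 − 68·71 = 5586 − 4828 = 758
S_xx = nΣx² − (Σx)² = 7·796 − 68² = 5572 − 4624 = 948
S_yy = nΣy² − (Σy)² = 7·923 − 71² = 6461 − 5041 = 1420
r = S_xy / √(S_xx·S_yy) = 758 / √(948·1420) = 758 / √1346160 = 758 / 1160.2414 = 0.6533
t = r·√(n−2)/√(1−r²) = 0.6533·√5 / √(1−0.426801) = 1.460823 / 0.757099 = 1.930

1.930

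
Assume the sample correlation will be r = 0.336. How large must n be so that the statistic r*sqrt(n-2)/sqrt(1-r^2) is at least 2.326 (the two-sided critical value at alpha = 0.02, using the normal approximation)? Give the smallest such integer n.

Need r·√(n−2)/√(1−r²) ≥ 2.326
√(n−2) ≥ 2.326·√(1−0.112896) / 0.336 = 2.326·0.941862 / 0.336 = 6.5202
n−2 ≥ 42.5130  ⇒  n ≥ 44.5130
Smallest integer n = 45

45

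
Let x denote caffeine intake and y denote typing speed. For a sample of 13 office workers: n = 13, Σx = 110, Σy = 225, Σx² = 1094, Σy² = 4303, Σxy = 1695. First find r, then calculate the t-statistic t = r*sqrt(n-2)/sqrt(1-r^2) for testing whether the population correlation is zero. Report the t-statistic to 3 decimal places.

Numerator: nΣxy − (Σx)(Σy) = 13·1695 − (110)(225) = -2715
Denominator: √[(nΣx²−(Σx)²)(nΣy²−(Σy)²)]
  nΣx²−(Σx)² = 13·1094 − 12100 = 2122;  nΣy²−(Σy)² = 13·4303 − 50625 = 5314
  √(2122·5314) = √11276308 = 3358.0214
r = -2715 / 3358.0214 = -0.8085
t = r·√(n−2)/√(1−r²) = -0.8085·√11 / √(1−0.653672) = -2.681491 / 0.588496 = -4.557

-4.557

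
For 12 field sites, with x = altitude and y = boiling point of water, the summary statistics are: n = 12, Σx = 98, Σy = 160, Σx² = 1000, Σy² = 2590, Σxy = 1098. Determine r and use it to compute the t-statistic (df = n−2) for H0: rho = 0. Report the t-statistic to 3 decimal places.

S_xy = nΣxy − ΣxΣy = 12·1098 − 98·160 = 13176 − 15680 = -2504
S_xx = nΣx² − (Σx)² = 12·1000 − 98² = 12000 − 9604 = 2396
S_yy = nΣy² − (Σy)² = 12·2590 − 160² = 31080 − 25600 = 5480
r = S_xy / √(S_xx·S_yy) = -2504 / √(2396·5480) = -2504 / √13130080 = -2504 / 3623.5452 = -0.6910
t = r·√(n−2)/√(1−r²) = -0.6910·√10 / √(1−0.477481) = -2.185134 / 0.722855 = -3.023

-3.023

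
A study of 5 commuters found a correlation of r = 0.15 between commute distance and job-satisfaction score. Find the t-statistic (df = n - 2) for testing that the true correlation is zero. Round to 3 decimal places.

0.263

t = r·√(n−2) / √(1−r²) with r = 0.15, n = 5
  = 0.15·√3 / √(1 − 0.0225)
  = 0.15·1.732051 / 0.988686
  = 0.259808 / 0.988686 = 0.263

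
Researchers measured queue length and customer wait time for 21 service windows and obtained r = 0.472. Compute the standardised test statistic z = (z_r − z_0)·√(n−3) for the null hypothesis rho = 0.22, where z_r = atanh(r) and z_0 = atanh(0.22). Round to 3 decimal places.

1.226

z_r = atanh(0.472) = 0.512641,  z_0 = atanh(0.22) = 0.223656
SE = 1/√(n−3) = 1/√18 = 0.235702
z = (z_r − z_0)/SE = (0.512641 − 0.223656) / 0.235702 = 0.288985 / 0.235702 = 1.226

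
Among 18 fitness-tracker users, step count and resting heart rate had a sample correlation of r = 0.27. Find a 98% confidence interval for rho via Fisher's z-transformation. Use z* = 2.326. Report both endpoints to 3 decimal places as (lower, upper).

(-0.313, 0.705)

Fisher z: z_r = atanh(r) = ½·ln((1+0.27)/(1−0.27)) = 0.276864
SE(z) = 1/√(n−3) = 1/√15 = 0.258199
98% ⇒ z* = 2.326; margin = 2.326·0.258199 = 0.600571
CI on z-scale: (-0.323707, 0.877435)
Back-transform: tanh(-0.323707) = -0.312855, tanh(0.877435) = 0.705132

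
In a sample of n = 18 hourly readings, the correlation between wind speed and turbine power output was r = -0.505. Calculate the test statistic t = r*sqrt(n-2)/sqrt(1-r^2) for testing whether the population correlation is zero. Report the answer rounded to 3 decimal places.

-2.340

t = r·√(n−2) / √(1−r²) with r = -0.505, n = 18
  = -0.505·√16 / √(1 − 0.255025)
  = -0.505·4.000000 / 0.863119
  = -2.020000 / 0.863119 = -2.340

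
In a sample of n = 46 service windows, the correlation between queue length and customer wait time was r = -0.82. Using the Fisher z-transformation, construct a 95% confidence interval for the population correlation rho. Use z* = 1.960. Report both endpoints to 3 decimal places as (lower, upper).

Fisher z: z_r = atanh(r) = ½·ln((1+(-0.82))/(1−(-0.82))) = -1.156817
SE(z) = 1/√(n−3) = 1/√43 = 0.152499
95% ⇒ z* = 1.960; margin = 1.960·0.152499 = 0.298898
CI on z-scale: (-1.455715, -0.857919)
Back-transform: tanh(-1.455715) = -0.896817, tanh(-0.857919) = -0.695184

(-0.897, -0.695)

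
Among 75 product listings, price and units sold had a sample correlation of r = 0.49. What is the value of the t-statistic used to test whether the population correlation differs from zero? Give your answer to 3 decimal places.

4.803

1 − r² = 1 − 0.2401 = 0.7599;  √(1−r²) = 0.871722
√(n−2) = √73 = 8.544004
t = r·√(n−2)/√(1−r²) = 0.49 · 8.544004 / 0.871722 = 4.803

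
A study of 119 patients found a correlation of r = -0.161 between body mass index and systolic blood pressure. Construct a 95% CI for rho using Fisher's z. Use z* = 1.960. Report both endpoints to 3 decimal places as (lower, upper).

Fisher z: z_r = atanh(r) = ½·ln((1+(-0.161))/(1−(-0.161))) = -0.162413
SE(z) = 1/√(n−3) = 1/√116 = 0.092848
95% ⇒ z* = 1.960; margin = 1.960·0.092848 = 0.181982
CI on z-scale: (-0.344395, 0.019569)
Back-transform: tanh(-0.344395) = -0.331395, tanh(0.019569) = 0.019567

(-0.331, 0.020)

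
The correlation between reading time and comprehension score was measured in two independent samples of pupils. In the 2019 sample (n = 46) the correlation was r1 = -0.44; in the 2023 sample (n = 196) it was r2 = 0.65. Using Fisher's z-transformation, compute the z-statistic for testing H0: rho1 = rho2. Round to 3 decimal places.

Fisher z-transforms: z1 = atanh(-0.44) = -0.472231, z2 = atanh(0.65) = 0.775299; difference d = -1.247530
Var(d) = 1/43 + 1/193 = 0.0232558 + 0.0051813 = 0.0284371
z = d/√Var(d) = -1.247530 / √0.0284371 = -1.247530 / 0.168633 = -7.398

-7.398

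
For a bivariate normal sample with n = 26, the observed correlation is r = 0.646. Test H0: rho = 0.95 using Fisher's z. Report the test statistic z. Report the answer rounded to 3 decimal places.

z_r = atanh(0.646) = 0.768403,  z_0 = atanh(0.95) = 1.831781
SE = 1/√(n−3) = 1/√23 = 0.208514
z = (z_r − z_0)/SE = (0.768403 − 1.831781) / 0.208514 = -1.063378 / 0.208514 = -5.100

-5.100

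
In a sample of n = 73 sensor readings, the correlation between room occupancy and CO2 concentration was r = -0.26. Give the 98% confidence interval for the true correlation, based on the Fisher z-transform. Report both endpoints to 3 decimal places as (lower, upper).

z_r = atanh(-0.26) = -0.266108;  SE = 1/√(n−3) = 1/√70 = 0.119523
z-limits: -0.266108 ± 2.326·0.119523 = -0.266108 ± 0.278010 = [-0.544118, 0.011902]
ρ-limits: (tanh -0.544118, tanh 0.011902) = (-0.496, 0.012)

(-0.496, 0.012)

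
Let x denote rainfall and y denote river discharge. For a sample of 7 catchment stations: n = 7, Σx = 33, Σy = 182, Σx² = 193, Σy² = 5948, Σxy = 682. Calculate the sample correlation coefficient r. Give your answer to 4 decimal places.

Numerator: nΣxy − (Σx)(Σy) = 7·682 − (33)(182) = -1232
Denominator: √[(nΣx²−(Σx)²)(nΣy²−(Σy)²)]
  nΣx²−(Σx)² = 7·193 − 1089 = 262;  nΣy²−(Σy)² = 7·5948 − 33124 = 8512
  √(262·8512) = √2230144 = 1493.3667
r = -1232 / 1493.3667 = -0.8250

-0.8250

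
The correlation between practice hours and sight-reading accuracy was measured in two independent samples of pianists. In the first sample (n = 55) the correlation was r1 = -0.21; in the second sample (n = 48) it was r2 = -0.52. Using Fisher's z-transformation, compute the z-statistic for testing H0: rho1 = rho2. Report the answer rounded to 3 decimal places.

1.784

z1 = atanh(-0.21) = -0.213171,  z2 = atanh(-0.52) = -0.576340
SE = √(1/(n1−3) + 1/(n2−3)) = √(1/52 + 1/45) = √(0.0192308 + 0.0222222) = √0.0414530 = 0.203600
z = (z1 − z2)/SE = (-0.213171 − (-0.576340)) / 0.203600 = 0.363169 / 0.203600 = 1.784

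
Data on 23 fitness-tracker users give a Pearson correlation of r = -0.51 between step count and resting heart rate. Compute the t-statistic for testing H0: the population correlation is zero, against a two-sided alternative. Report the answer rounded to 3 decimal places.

t = r·√(n−2) / √(1−r²) with r = -0.51, n = 23
  = -0.51·√21 / √(1 − 0.2601)
  = -0.51·4.582576 / 0.860174
  = -2.337114 / 0.860174 = -2.717

-2.717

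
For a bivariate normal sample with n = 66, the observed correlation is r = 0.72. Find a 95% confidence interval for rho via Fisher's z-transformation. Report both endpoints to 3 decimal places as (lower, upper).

(0.579, 0.819)

z_r = atanh(0.72) = 0.907645;  SE = 1/√(n−3) = 1/√63 = 0.125988
z-limits: 0.907645 ± 1.960·0.125988 = 0.907645 ± 0.246936 = [0.660709, 1.154581]
ρ-limits: (tanh 0.660709, tanh 1.154581) = (0.579, 0.819)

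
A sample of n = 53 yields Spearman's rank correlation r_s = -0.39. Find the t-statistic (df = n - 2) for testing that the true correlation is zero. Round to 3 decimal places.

t = r_s·√(n−2) / √(1−r_s²) with r_s = -0.39, n = 53
  = -0.39·√51 / √(1 − 0.1521)
  = -0.39·7.141428 / 0.920815
  = -2.785157 / 0.920815 = -3.025

-3.025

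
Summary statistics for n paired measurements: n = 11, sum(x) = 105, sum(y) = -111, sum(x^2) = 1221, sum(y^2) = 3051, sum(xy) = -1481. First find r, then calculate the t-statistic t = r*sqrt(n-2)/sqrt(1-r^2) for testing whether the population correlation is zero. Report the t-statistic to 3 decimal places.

Numerator: nΣxy − (Σx)(Σy) = 11·(-1481) − (105)(-111) = -4636
Denominator: √[(nΣx²−(Σx)²)(nΣy²−(Σy)²)]
  nΣx²−(Σx)² = 11·1221 − 11025 = 2406;  nΣy²−(Σy)² = 11·3051 − 12321 = 21240
  √(2406·21240) = √51103440 = 7148.6670
r = -4636 / 7148.6670 = -0.6485
t = r·√(n−2)/√(1−r²) = -0.6485·√9 / √(1−0.420552) = -1.945500 / 0.761215 = -2.556

-2.556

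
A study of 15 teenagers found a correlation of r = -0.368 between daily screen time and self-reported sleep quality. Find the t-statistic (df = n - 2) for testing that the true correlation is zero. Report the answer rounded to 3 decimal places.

-1.427

t = r·√(n−2) / √(1−r²) with r = -0.368, n = 15
  = -0.368·√13 / √(1 − 0.135424)
  = -0.368·3.605551 / 0.929826
  = -1.326843 / 0.929826 = -1.427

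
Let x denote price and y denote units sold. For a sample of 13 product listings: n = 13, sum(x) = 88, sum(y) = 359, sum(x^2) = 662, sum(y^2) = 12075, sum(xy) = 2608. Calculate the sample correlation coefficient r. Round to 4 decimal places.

Numerator: nΣxy − (Σx)(Σy) = 13·2608 − (88)(359) = 2312
Denominator: √[(nΣx²−(Σx)²)(nΣy²−(Σy)²)]
  nΣx²−(Σx)² = 13·662 − 7744 = 862;  nΣy²−(Σy)² = 13·12075 − 128881 = 28094
  √(862·28094) = √24217028 = 4921.0800
r = 2312 / 4921.0800 = 0.4698

0.4698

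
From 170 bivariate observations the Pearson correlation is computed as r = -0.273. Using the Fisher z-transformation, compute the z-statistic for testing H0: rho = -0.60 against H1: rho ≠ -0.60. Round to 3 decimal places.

z_r = atanh(-0.273) = -0.280103,  z_0 = atanh(-0.60) = -0.693147
SE = 1/√(n−3) = 1/√167 = 0.077382
z = (z_r − z_0)/SE = (-0.280103 − (-0.693147)) / 0.077382 = 0.413044 / 0.077382 = 5.338

5.338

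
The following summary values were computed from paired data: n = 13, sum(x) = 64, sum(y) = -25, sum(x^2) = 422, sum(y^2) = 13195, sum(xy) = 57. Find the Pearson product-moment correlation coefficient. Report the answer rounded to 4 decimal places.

0.1519

S_xy = nΣxy − ΣxΣy = 13·57 − 64·(-25) = 741 − (-1600) = 2341
S_xx = nΣx² − (Σx)² = 13·422 − 64² = 5486 − 4096 = 1390
S_yy = nΣy² − (Σy)² = 13·13195 − (-25)² = 171535 − 625 = 170910
r = S_xy / √(S_xx·S_yy) = 2341 / √(1390·170910) = 2341 / √237564900 = 2341 / 15413.1405 = 0.1519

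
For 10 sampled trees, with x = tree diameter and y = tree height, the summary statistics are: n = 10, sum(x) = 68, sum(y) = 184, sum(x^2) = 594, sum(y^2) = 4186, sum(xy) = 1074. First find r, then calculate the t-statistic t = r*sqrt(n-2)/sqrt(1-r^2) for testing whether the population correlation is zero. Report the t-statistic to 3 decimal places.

-1.843

S_xy = nΣxy − ΣxΣy = 10·1074 − 68·184 = 10740 − 12512 = -1772
S_xx = nΣx² − (Σx)² = 10·594 − 68² = 5940 − 4624 = 1316
S_yy = nΣy² − (Σy)² = 10·4186 − 184² = 41860 − 33856 = 8004
r = S_xy / √(S_xx·S_yy) = -1772 / √(1316·8004) = -1772 / √10533264 = -1772 / 3245.4990 = -0.5460
t = r·√(n−2)/√(1−r²) = -0.5460·√8 / √(1−0.298116) = -1.544321 / 0.837785 = -1.843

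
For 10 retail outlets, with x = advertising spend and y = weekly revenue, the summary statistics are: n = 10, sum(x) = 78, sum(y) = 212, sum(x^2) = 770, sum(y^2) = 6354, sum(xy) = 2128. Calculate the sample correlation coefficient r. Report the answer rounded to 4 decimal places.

0.8654

Numerator: nΣxy − (Σx)(Σy) = 10·2128 − (78)(212) = 4744
Denominator: √[(nΣx²−(Σx)²)(nΣy²−(Σy)²)]
  nΣx²−(Σx)² = 10·770 − 6084 = 1616;  nΣy²−(Σy)² = 10·6354 − 44944 = 18596
  √(1616·18596) = √30051136 = 5481.8916
r = 4744 / 5481.8916 = 0.8654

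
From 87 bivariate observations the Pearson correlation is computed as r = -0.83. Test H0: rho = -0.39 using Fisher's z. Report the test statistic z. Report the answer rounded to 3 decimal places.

Fisher z: atanh(-0.83) = -1.188136, atanh(-0.39) = -0.411800
z = (z_r − z_0)·√(n−3) = (-1.188136 − (-0.411800))·√84 = -0.776336 · 9.165151 = -7.115

-7.115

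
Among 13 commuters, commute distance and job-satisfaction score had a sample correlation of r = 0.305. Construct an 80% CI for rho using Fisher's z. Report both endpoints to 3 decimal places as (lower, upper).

(-0.090, 0.617)

Fisher z: z_r = atanh(r) = ½·ln((1+0.305)/(1−0.305)) = 0.315023
SE(z) = 1/√(n−3) = 1/√10 = 0.316228
80% ⇒ z* = 1.282; margin = 1.282·0.316228 = 0.405404
CI on z-scale: (-0.090381, 0.720427)
Back-transform: tanh(-0.090381) = -0.090136, tanh(0.720427) = 0.617174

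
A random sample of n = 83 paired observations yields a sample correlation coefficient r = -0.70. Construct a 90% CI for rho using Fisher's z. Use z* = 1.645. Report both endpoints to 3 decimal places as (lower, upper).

(-0.782, -0.594)

Fisher z: z_r = atanh(r) = ½·ln((1+(-0.70))/(1−(-0.70))) = -0.867301
SE(z) = 1/√(n−3) = 1/√80 = 0.111803
90% ⇒ z* = 1.645; margin = 1.645·0.111803 = 0.183916
CI on z-scale: (-1.051217, -0.683385)
Back-transform: tanh(-1.051217) = -0.782279, tanh(-0.683385) = -0.593716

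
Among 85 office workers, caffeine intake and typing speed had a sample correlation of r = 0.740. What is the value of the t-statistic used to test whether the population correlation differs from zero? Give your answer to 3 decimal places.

t = r·√(n−2) / √(1−r²) with r = 0.740, n = 85
  = 0.740·√83 / √(1 − 0.547600)
  = 0.740·9.110434 / 0.672607
  = 6.741721 / 0.672607 = 10.023

10.023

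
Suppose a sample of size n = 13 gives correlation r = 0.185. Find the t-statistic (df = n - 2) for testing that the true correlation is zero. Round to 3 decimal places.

1 − r² = 1 − 0.034225 = 0.965775;  √(1−r²) = 0.982739
√(n−2) = √11 = 3.316625
t = r·√(n−2)/√(1−r²) = 0.185 · 3.316625 / 0.982739 = 0.624

0.624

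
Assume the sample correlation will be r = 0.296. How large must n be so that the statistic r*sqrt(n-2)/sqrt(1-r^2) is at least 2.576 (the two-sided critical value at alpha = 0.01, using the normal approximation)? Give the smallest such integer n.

r√(n−2)/√(1−r²) ≥ 2.576  ⇔  n−2 ≥ (2.576)²·(1−r²)/r²
(1−r²)/r² = (1−0.087616)/0.087616 = 10.4134
n ≥ 2 + 6.635776·10.4134 = 2 + 69.1010 = 71.1010
⌈71.1010⌉ = 72

72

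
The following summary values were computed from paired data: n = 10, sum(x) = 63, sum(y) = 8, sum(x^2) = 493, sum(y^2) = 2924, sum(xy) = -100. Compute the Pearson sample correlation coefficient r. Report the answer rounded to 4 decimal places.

-0.2840

S_xy = nΣxy − ΣxΣy = 10·(-100) − 63·8 = -1000 − 504 = -1504
S_xx = nΣx² − (Σx)² = 10·493 − 63² = 4930 − 3969 = 961
S_yy = nΣy² − (Σy)² = 10·2924 − 8² = 29240 − 64 = 29176
r = S_xy / √(S_xx·S_yy) = -1504 / √(961·29176) = -1504 / √28038136 = -1504 / 5295.1049 = -0.2840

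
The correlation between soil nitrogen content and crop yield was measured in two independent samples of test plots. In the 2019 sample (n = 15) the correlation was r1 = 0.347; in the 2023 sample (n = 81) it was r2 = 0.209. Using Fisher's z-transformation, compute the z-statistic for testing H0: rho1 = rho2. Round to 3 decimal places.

0.483

z1 = atanh(0.347) = 0.362029,  z2 = atanh(0.209) = 0.212125
SE = √(1/(n1−3) + 1/(n2−3)) = √(1/12 + 1/78) = √(0.0833333 + 0.0128205) = √0.0961538 = 0.310087
z = (z1 − z2)/SE = (0.362029 − 0.212125) / 0.310087 = 0.149904 / 0.310087 = 0.483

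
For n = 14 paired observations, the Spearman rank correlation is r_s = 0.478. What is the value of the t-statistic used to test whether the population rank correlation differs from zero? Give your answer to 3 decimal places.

1.885

1 − r_s² = 1 − 0.228484 = 0.771516;  √(1−r_s²) = 0.878360
√(n−2) = √12 = 3.464102
t = r_s·√(n−2)/√(1−r_s²) = 0.478 · 3.464102 / 0.878360 = 1.885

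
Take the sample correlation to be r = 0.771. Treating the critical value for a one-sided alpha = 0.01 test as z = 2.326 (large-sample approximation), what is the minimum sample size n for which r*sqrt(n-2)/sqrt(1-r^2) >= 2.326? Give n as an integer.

r√(n−2)/√(1−r²) ≥ 2.326  ⇔  n−2 ≥ (2.326)²·(1−r²)/r²
(1−r²)/r² = (1−0.594441)/0.594441 = 0.6823
n ≥ 2 + 5.410276·0.6823 = 2 + 3.6914 = 5.6914
⌈5.6914⌉ = 6

6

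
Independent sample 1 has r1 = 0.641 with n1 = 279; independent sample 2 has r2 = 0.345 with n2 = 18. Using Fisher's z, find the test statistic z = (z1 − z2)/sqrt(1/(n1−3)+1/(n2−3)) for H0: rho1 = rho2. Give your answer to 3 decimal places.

z1 = atanh(0.641) = 0.759869,  z2 = atanh(0.345) = 0.359757
SE = √(1/(n1−3) + 1/(n2−3)) = √(1/276 + 1/15) = √(0.0036232 + 0.0666667) = √0.0702899 = 0.265122
z = (z1 − z2)/SE = (0.759869 − 0.359757) / 0.265122 = 0.400112 / 0.265122 = 1.509

1.509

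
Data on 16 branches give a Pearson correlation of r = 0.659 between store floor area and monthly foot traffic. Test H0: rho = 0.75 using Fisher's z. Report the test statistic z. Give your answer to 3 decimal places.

Fisher z: atanh(0.659) = 0.791044, atanh(0.75) = 0.972955
z = (z_r − z_0)·√(n−3) = (0.791044 − 0.972955)·√13 = -0.181911 · 3.605551 = -0.656

-0.656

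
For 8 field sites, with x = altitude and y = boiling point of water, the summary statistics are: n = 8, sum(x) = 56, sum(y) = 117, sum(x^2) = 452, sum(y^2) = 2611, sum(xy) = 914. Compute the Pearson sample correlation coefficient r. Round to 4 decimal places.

0.4088

Numerator: nΣxy − (Σx)(Σy) = 8·914 − (56)(117) = 760
Denominator: √[(nΣx²−(Σx)²)(nΣy²−(Σy)²)]
  nΣx²−(Σx)² = 8·452 − 3136 = 480;  nΣy²−(Σy)² = 8·2611 − 13689 = 7199
  √(480·7199) = √3455520 = 1858.9029
r = 760 / 1858.9029 = 0.4088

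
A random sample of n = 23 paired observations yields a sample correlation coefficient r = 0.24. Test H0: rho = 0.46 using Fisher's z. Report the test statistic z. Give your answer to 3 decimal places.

z_r = atanh(0.24) = 0.244774,  z_0 = atanh(0.46) = 0.497311
SE = 1/√(n−3) = 1/√20 = 0.223607
z = (z_r − z_0)/SE = (0.244774 − 0.497311) / 0.223607 = -0.252537 / 0.223607 = -1.129

-1.129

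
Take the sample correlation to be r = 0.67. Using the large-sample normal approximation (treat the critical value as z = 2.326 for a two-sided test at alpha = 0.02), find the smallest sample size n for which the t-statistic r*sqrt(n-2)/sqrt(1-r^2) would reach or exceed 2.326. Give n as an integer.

9

Need r·√(n−2)/√(1−r²) ≥ 2.326
√(n−2) ≥ 2.326·√(1−0.4489) / 0.67 = 2.326·0.742361 / 0.67 = 2.5772
n−2 ≥ 6.6420  ⇒  n ≥ 8.6420
Smallest integer n = 9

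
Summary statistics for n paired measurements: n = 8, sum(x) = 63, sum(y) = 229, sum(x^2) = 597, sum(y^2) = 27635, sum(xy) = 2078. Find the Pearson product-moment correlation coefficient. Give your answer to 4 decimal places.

0.1883

S_xy = nΣxy − ΣxΣy = 8·2078 − 63·229 = 16624 − 14427 = 2197
S_xx = nΣx² − (Σx)² = 8·597 − 63² = 4776 − 3969 = 807
S_yy = nΣy² − (Σy)² = 8·27635 − 229² = 221080 − 52441 = 168639
r = S_xy / √(S_xx·S_yy) = 2197 / √(807·168639) = 2197 / √136091673 = 2197 / 11665.8336 = 0.1883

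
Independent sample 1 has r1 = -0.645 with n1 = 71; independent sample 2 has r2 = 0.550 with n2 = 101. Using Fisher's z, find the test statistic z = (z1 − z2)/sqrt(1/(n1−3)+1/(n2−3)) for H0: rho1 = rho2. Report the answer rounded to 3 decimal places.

-8.776

Fisher z-transforms: z1 = atanh(-0.645) = -0.766689, z2 = atanh(0.550) = 0.618381; difference d = -1.385070
Var(d) = 1/68 + 1/98 = 0.0147059 + 0.0102041 = 0.0249100
z = d/√Var(d) = -1.385070 / √0.0249100 = -1.385070 / 0.157829 = -8.776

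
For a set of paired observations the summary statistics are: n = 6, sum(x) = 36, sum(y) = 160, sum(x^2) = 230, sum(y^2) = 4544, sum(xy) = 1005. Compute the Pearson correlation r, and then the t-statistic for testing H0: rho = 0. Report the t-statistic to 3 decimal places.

2.088

Numerator: nΣxy − (Σx)(Σy) = 6·1005 − (36)(160) = 270
Denominator: √[(nΣx²−(Σx)²)(nΣy²−(Σy)²)]
  nΣx²−(Σx)² = 6·230 − 1296 = 84;  nΣy²−(Σy)² = 6·4544 − 25600 = 1664
  √(84·1664) = √139776 = 373.8663
r = 270 / 373.8663 = 0.7222
t = r·√(n−2)/√(1−r²) = 0.7222·√4 / √(1−0.521573) = 1.444400 / 0.691684 = 2.088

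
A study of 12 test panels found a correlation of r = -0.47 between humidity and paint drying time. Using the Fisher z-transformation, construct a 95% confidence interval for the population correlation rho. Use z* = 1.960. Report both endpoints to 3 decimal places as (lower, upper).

(-0.822, 0.142)

z_r = atanh(-0.47) = -0.510070;  SE = 1/√(n−3) = 1/√9 = 0.333333
z-limits: -0.510070 ± 1.960·0.333333 = -0.510070 ± 0.653333 = [-1.163403, 0.143263]
ρ-limits: (tanh -1.163403, tanh 0.143263) = (-0.822, 0.142)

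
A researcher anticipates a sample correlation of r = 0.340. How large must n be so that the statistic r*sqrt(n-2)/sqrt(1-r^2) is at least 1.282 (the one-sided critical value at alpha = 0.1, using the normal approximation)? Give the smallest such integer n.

15

Need r·√(n−2)/√(1−r²) ≥ 1.282
√(n−2) ≥ 1.282·√(1−0.115600) / 0.340 = 1.282·0.940425 / 0.340 = 3.5460
n−2 ≥ 12.5741  ⇒  n ≥ 14.5741
Smallest integer n = 15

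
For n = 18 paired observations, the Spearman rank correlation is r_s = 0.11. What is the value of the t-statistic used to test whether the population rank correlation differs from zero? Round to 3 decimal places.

1 − r_s² = 1 − 0.0121 = 0.9879;  √(1−r_s²) = 0.993932
√(n−2) = √16 = 4.000000
t = r_s·√(n−2)/√(1−r_s²) = 0.11 · 4.000000 / 0.993932 = 0.443

0.443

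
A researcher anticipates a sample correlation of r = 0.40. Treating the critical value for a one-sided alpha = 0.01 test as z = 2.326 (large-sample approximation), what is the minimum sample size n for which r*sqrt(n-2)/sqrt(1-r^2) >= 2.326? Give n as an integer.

r√(n−2)/√(1−r²) ≥ 2.326  ⇔  n−2 ≥ (2.326)²·(1−r²)/r²
(1−r²)/r² = (1−0.1600)/0.1600 = 5.2500
n ≥ 2 + 5.410276·5.2500 = 2 + 28.4039 = 30.4039
⌈30.4039⌉ = 31

31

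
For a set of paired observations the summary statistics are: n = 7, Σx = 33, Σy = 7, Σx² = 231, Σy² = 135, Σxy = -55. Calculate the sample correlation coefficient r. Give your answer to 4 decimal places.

-0.8956

S_xy = nΣxy − ΣxΣy = 7·(-55) − 33·7 = -385 − 231 = -616
S_xx = nΣx² − (Σx)² = 7·231 − 33² = 1617 − 1089 = 528
S_yy = nΣy² − (Σy)² = 7·135 − 7² = 945 − 49 = 896
r = S_xy / √(S_xx·S_yy) = -616 / √(528·896) = -616 / √473088 = -616 / 687.8139 = -0.8956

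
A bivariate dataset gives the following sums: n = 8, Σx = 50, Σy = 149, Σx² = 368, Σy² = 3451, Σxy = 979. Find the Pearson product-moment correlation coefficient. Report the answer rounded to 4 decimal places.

0.2465

S_xy = nΣxy − ΣxΣy = 8·979 − 50·149 = 7832 − 7450 = 382
S_xx = nΣx² − (Σx)² = 8·368 − 50² = 2944 − 2500 = 444
S_yy = nΣy² − (Σy)² = 8·3451 − 149² = 27608 − 22201 = 5407
r = S_xy / √(S_xx·S_yy) = 382 / √(444·5407) = 382 / √2400708 = 382 / 1549.4218 = 0.2465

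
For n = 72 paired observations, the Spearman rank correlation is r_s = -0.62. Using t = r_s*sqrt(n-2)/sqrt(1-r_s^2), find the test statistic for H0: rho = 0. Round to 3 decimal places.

t = r_s·√(n−2) / √(1−r_s²) with r_s = -0.62, n = 72
  = -0.62·√70 / √(1 − 0.3844)
  = -0.62·8.366600 / 0.784602
  = -5.187292 / 0.784602 = -6.611

-6.611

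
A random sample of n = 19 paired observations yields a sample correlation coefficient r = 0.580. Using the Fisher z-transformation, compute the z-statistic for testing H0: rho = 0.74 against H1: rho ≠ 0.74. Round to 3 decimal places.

-1.152

z_r = atanh(0.580) = 0.662463,  z_0 = atanh(0.74) = 0.950479
SE = 1/√(n−3) = 1/√16 = 0.250000
z = (z_r − z_0)/SE = (0.662463 − 0.950479) / 0.250000 = -0.288016 / 0.250000 = -1.152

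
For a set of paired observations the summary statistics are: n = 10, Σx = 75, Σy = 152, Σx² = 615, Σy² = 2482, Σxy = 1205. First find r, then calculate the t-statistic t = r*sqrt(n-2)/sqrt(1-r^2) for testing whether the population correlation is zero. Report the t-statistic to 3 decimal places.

2.658

Numerator: nΣxy − (Σx)(Σy) = 10·1205 − (75)(152) = 650
Denominator: √[(nΣx²−(Σx)²)(nΣy²−(Σy)²)]
  nΣx²−(Σx)² = 10·615 − 5625 = 525;  nΣy²−(Σy)² = 10·2482 − 23104 = 1716
  √(525·1716) = √900900 = 949.1575
r = 650 / 949.1575 = 0.6848
t = r·√(n−2)/√(1−r²) = 0.6848·√8 / √(1−0.468951) = 1.936907 / 0.728731 = 2.658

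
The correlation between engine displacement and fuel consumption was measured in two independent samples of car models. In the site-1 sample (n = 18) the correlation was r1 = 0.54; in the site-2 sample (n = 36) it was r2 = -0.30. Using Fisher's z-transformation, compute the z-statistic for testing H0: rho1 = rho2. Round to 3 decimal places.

2.934

z1 = atanh(0.54) = 0.604156,  z2 = atanh(-0.30) = -0.309520
SE = √(1/(n1−3) + 1/(n2−3)) = √(1/15 + 1/33) = √(0.0666667 + 0.0303030) = √0.0969697 = 0.311400
z = (z1 − z2)/SE = (0.604156 − (-0.309520)) / 0.311400 = 0.913676 / 0.311400 = 2.934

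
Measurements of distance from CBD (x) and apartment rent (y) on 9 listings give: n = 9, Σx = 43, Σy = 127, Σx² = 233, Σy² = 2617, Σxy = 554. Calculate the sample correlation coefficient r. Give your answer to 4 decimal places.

Numerator: nΣxy − (Σx)(Σy) = 9·554 − (43)(127) = -475
Denominator: √[(nΣx²−(Σx)²)(nΣy²−(Σy)²)]
  nΣx²−(Σx)² = 9·233 − 1849 = 248;  nΣy²−(Σy)² = 9·2617 − 16129 = 7424
  √(248·7424) = √1841152 = 1356.8906
r = -475 / 1356.8906 = -0.3501

-0.3501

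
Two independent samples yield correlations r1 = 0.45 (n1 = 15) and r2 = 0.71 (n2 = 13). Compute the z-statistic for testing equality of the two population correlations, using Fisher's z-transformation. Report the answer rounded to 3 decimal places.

-0.940

Fisher z-transforms: z1 = atanh(0.45) = 0.484700, z2 = atanh(0.71) = 0.887184; difference d = -0.402484
Var(d) = 1/12 + 1/10 = 0.0833333 + 0.1000000 = 0.1833333
z = d/√Var(d) = -0.402484 / √0.1833333 = -0.402484 / 0.428174 = -0.940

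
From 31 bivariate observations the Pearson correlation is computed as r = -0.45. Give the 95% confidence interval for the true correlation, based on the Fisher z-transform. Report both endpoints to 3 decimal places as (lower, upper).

(-0.694, -0.114)

z_r = atanh(-0.45) = -0.484700;  SE = 1/√(n−3) = 1/√28 = 0.188982
z-limits: -0.484700 ± 1.960·0.188982 = -0.484700 ± 0.370405 = [-0.855105, -0.114295]
ρ-limits: (tanh -0.855105, tanh -0.114295) = (-0.694, -0.114)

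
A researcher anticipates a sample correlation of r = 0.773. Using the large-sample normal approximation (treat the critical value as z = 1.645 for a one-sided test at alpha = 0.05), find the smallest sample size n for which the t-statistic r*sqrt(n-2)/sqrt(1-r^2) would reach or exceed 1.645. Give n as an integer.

r√(n−2)/√(1−r²) ≥ 1.645  ⇔  n−2 ≥ (1.645)²·(1−r²)/r²
(1−r²)/r² = (1−0.597529)/0.597529 = 0.6736
n ≥ 2 + 2.706025·0.6736 = 2 + 1.8228 = 3.8228
⌈3.8228⌉ = 4

4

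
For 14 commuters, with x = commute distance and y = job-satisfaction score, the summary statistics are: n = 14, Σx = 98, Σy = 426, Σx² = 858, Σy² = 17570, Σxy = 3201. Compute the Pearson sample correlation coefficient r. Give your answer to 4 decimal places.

Numerator: nΣxy − (Σx)(Σy) = 14·3201 − (98)(426) = 3066
Denominator: √[(nΣx²−(Σx)²)(nΣy²−(Σy)²)]
  nΣx²−(Σx)² = 14·858 − 9604 = 2408;  nΣy²−(Σy)² = 14·17570 − 181476 = 64504
  √(2408·64504) = √155325632 = 12462.9704
r = 3066 / 12462.9704 = 0.2460

0.2460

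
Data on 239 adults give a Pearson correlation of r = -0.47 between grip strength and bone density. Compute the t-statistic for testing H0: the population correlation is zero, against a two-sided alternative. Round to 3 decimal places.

-8.197

1 − r² = 1 − 0.2209 = 0.7791;  √(1−r²) = 0.882666
√(n−2) = √237 = 15.394804
t = r·√(n−2)/√(1−r²) = -0.47 · 15.394804 / 0.882666 = -8.197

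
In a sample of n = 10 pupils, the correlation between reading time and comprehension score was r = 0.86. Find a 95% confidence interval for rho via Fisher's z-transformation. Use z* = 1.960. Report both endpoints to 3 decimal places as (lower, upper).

Fisher z: z_r = atanh(r) = ½·ln((1+0.86)/(1−0.86)) = 1.293345
SE(z) = 1/√(n−3) = 1/√7 = 0.377964
95% ⇒ z* = 1.960; margin = 1.960·0.377964 = 0.740809
CI on z-scale: (0.552536, 2.034154)
Back-transform: tanh(0.552536) = 0.502418, tanh(2.034154) = 0.966363

(0.502, 0.966)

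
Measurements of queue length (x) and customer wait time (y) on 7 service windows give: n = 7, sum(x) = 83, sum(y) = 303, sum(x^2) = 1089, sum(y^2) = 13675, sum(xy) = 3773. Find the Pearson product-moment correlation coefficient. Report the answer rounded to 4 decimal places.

S_xy = nΣxy − ΣxΣy = 7·3773 − 83·303 = 26411 − 25149 = 1262
S_xx = nΣx² − (Σx)² = 7·1089 − 83² = 7623 − 6889 = 734
S_yy = nΣy² − (Σy)² = 7·13675 − 303² = 95725 − 91809 = 3916
r = S_xy / √(S_xx·S_yy) = 1262 / √(734·3916) = 1262 / √2874344 = 1262 / 1695.3890 = 0.7444

0.7444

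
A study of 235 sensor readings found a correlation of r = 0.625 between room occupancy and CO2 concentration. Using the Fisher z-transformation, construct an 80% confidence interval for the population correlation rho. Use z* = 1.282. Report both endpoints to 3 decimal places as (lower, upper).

z_r = atanh(0.625) = 0.733169;  SE = 1/√(n−3) = 1/√232 = 0.065653
z-limits: 0.733169 ± 1.282·0.065653 = 0.733169 ± 0.084167 = [0.649002, 0.817336]
ρ-limits: (tanh 0.649002, tanh 0.817336) = (0.571, 0.674)

(0.571, 0.674)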